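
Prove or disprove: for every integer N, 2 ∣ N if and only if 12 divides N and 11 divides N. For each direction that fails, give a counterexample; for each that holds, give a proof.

The forward direction fails; the converse holds.

Forward direction. This fails: take N = 2. Certainly 2 ∣ 2, but 12 ∤ 2.

Converse. Suppose 12 ∣ N and 11 ∣ N. Any common multiple of 12 and 11 is a multiple of their lcm; here gcd(12, 11) = 1, so lcm(12, 11) = 12·11 = 132, so 132 ∣ N. Since 2 ∣ 132, it follows that 2 ∣ N.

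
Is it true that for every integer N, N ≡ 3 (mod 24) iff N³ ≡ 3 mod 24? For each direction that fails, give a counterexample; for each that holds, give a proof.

(⇒) Suppose N ≡ 3 (mod 24). Write N = 24j + 3. Then (24j + 3)³ = 13824j³ + 5184j² + 648j + 27 = 24(576j³ + 216j² + 27j + 1) + 3, so N³ ≡ 3 (mod 24).

(⇐) Conversely, suppose N³ ≡ 3 (mod 24). The only residue r in {0, …, 23} with r³ ≡ 3 (mod 24) is r = 3, so N ≡ 3 (mod 24).

Equivalent; both directions hold.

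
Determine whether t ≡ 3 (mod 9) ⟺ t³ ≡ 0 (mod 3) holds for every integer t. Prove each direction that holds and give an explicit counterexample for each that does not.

[⇒] Suppose t ≡ 3 (mod 9). Then t³ ≡ 3³ = 27 (mod 9), and since 3 ∣ 9, also t³ ≡ 0 (mod 3).

[⇐] This fails: take t = 0. Then 0³ = 0 ≡ 0 (mod 3), yet 0 ≡ 0 (mod 9), not 3.

Only the forward direction holds.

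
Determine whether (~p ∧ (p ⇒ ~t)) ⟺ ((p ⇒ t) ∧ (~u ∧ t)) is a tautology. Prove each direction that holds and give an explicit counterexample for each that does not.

[⇒] This fails. Under u = F, p = F, t = F, the left side is true but the right side is false.

[⇐] This fails. Under u = F, p = T, t = T, the left side is false but the right side is true.

Neither implication holds.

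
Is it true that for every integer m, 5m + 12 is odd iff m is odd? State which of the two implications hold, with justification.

(←) Suppose m is odd; write m = 2j + 1. Then 5m + 12 = 5·(2j + 1) + 12 = 2·5j + 17, which is odd.

(→) Suppose 5m + 12 is odd. Since 5 is odd, 5m and m have the same parity, so 5m + 12 ≡ m + 12 (mod 2). As 12 is even, 5m + 12 is odd exactly when m is odd. Thus m is odd.

Both implications hold.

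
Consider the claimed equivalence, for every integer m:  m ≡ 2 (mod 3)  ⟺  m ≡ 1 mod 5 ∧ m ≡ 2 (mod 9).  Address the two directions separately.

Forward direction. This fails: m = 32 gives 32 ≡ 2 (mod 3) but 32 ≡ 2 (mod 5), so the conjunction on the right does not hold.

Converse. If m ≡ 1 (mod 5) and m ≡ 2 (mod 9), then by the Chinese remainder theorem m ≡ 11 (mod 45). Since 11 ≡ 2 (mod 3) and 3 ∣ 45, we get m ≡ 2 (mod 3).

Only the reverse direction holds.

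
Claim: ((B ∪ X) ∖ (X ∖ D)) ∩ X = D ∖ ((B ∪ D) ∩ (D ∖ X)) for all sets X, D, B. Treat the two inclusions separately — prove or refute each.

Both inclusions hold.

Forward inclusion. Let x ∈ ((B ∪ X) ∖ (X ∖ D)) ∩ X. Then either x ∈ X ∩ D and x ∉ B; or x ∈ X ∩ D ∩ B. In each case x ∈ D ∖ ((B ∪ D) ∩ (D ∖ X)), so ((B ∪ X) ∖ (X ∖ D)) ∩ X ⊆ D ∖ ((B ∪ D) ∩ (D ∖ X)).

Reverse inclusion. Let x ∈ D ∖ ((B ∪ D) ∩ (D ∖ X)). Then either x ∈ X ∩ D and x ∉ B; or x ∈ X ∩ D ∩ B. In each case x ∈ ((B ∪ X) ∖ (X ∖ D)) ∩ X, so D ∖ ((B ∪ D) ∩ (D ∖ X)) ⊆ ((B ∪ X) ∖ (X ∖ D)) ∩ X.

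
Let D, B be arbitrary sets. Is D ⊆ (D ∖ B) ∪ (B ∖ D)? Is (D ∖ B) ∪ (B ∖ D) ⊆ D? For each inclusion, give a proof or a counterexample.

(⊆) fails and (⊇) fails.

Forward inclusion. This inclusion fails. Take D = {1}, B = {1}; then 1 ∈ D but 1 ∉ (D ∖ B) ∪ (B ∖ D).

Reverse inclusion. This inclusion fails. Take D = ∅, B = {1}; then 1 ∈ (D ∖ B) ∪ (B ∖ D) but 1 ∉ D.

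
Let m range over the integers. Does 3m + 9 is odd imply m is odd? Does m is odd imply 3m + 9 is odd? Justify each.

(⟹) This fails: m = 6 gives 3m + 9 = 27, which is odd, but 6 is even, not odd.

(⟸) This also fails: m = 1 is odd, but 3m + 9 = 12 is even, not odd.

Neither direction holds.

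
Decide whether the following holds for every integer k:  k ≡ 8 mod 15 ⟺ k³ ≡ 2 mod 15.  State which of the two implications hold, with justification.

(⇐) Suppose k³ ≡ 2 (mod 15). The only residue r in {0, …, 14} with r³ ≡ 2 (mod 15) is r = 8, so k ≡ 8 (mod 15).

(⇒) Suppose k ≡ 8 mod 15. Write k = 15j + 8. Then (15j + 8)³ = 3375j³ + 5400j² + 2880j + 512 = 15(225j³ + 360j² + 192j + 34) + 2, so k³ ≡ 2 (mod 15).

The biconditional holds.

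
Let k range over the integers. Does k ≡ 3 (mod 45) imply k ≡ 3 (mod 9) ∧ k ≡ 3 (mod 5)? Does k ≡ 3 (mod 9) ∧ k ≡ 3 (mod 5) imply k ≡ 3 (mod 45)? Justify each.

The biconditional holds.

(⟹) Suppose k ≡ 3 (mod 45); write k = 45j + 3. Since 9 ∣ 45, reducing mod 9 gives k ≡ 3 (mod 9); since 5 ∣ 45, reducing mod 5 gives k ≡ 3 (mod 5).

(⟸) Conversely, if k ≡ 3 (mod 9) and k ≡ 3 (mod 5), then by the Chinese remainder theorem k ≡ 3 (mod 45). This is exactly k ≡ 3 (mod 45).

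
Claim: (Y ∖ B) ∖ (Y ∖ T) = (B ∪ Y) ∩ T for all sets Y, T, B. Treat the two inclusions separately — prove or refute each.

(⊆) Let x ∈ (Y ∖ B) ∖ (Y ∖ T). Then x ∈ Y ∩ T and x ∉ B, from which x ∈ (B ∪ Y) ∩ T.

(⊇) This inclusion fails. Take Y = ∅, T = {1}, B = {1}; then 1 ∈ (B ∪ Y) ∩ T but 1 ∉ (Y ∖ B) ∖ (Y ∖ T).

Only the forward inclusion holds.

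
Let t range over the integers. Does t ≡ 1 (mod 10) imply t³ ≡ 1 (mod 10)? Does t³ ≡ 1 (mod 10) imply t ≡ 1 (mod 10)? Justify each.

(⇐) Suppose t³ ≡ 1 (mod 10). The only residue r in {0, …, 9} with r³ ≡ 1 (mod 10) is r = 1, so t ≡ 1 (mod 10).

(⇒) Suppose t ≡ 1 (mod 10). Write t = 10j + 1. Then (10j + 1)³ = 1000j³ + 300j² + 30j + 1 = 10(100j³ + 30j² + 3j) + 1, so t³ ≡ 1 (mod 10).

Equivalent; both directions hold.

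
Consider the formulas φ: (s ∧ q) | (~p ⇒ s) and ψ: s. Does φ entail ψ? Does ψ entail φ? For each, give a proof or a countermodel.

Only the converse holds.

(⇒) This fails. Under q = F, s = F, p = T, the left side is true but the right side is false.

(⇐) Assume the antecedent. If q is true, the antecedent forces (q = T, s = T, p = F) or (q = T, s = T, p = T), and (s ∧ q) | (~p ⇒ s) holds there. If q is false, the antecedent forces (q = F, s = T, p = F) or (q = F, s = T, p = T), and (s ∧ q) | (~p ⇒ s) holds there. Either way (s ∧ q) | (~p ⇒ s) holds.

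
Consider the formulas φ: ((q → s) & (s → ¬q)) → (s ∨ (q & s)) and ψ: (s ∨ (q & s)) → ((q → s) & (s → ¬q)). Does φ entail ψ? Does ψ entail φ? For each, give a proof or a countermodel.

Both directions fail.

[⇒] This fails. Under q = T, s = T, the left side is true but the right side is false.

[⇐] This fails. Under q = F, s = F, the left side is false but the right side is true.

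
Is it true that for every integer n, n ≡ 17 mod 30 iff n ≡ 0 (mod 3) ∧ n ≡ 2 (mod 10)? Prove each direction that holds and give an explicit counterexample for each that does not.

Neither implication holds.

(⇒) This fails: n = 17 gives 17 ≡ 17 (mod 30) but 17 ≡ 2 (mod 3), so the conjunction on the right does not hold.

(⇐) This fails: n = 12 satisfies both congruences on the right (12 ≡ 0 mod 3 and 12 ≡ 2 mod 10) yet 12 ≡ 12 (mod 30), not 17.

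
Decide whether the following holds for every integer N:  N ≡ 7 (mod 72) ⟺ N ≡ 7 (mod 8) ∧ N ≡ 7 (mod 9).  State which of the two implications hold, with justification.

Both directions hold; the statement is true.

(⟸) If N ≡ 7 (mod 8) and N ≡ 7 (mod 9), then by the Chinese remainder theorem N ≡ 7 (mod 72). This is exactly N ≡ 7 (mod 72).

(⟹) Suppose N ≡ 7 (mod 72); write N = 72j + 7. Since 8 ∣ 72, reducing mod 8 gives N ≡ 7 (mod 8); since 9 ∣ 72, reducing mod 9 gives N ≡ 7 (mod 9).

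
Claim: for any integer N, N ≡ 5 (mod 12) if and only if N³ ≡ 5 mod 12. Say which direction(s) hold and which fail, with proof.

Both directions hold.

[⇒] Suppose N ≡ 5 (mod 12). Write N = 12j + 5. Then (12j + 5)³ = 1728j³ + 2160j² + 900j + 125 = 12(144j³ + 180j² + 75j + 10) + 5, so N³ ≡ 5 (mod 12).

[⇐] Conversely, suppose N³ ≡ 5 (mod 12). The only residue r in {0, …, 11} with r³ ≡ 5 (mod 12) is r = 5, so N ≡ 5 (mod 12).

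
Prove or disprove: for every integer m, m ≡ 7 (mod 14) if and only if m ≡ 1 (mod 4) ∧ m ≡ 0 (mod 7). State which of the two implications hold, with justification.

(⇒) fails; (⇐) holds.

Converse. If m ≡ 1 (mod 4) and m ≡ 0 (mod 7), then by the Chinese remainder theorem m ≡ 21 (mod 28). Since 21 ≡ 7 (mod 14) and 14 ∣ 28, we get m ≡ 7 (mod 14).

Forward direction. This fails: m = 7 gives 7 ≡ 7 (mod 14) but 7 ≡ 3 (mod 4), so the conjunction on the right does not hold.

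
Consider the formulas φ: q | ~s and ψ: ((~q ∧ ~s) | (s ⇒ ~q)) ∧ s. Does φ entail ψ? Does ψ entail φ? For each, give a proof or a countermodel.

Neither implication holds.

(→) This fails. Under s = F, q = F, the left side is true but the right side is false.

(←) This fails. Under s = T, q = F, the left side is false but the right side is true.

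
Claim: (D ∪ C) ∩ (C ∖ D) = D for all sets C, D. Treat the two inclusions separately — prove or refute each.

(⊆) This inclusion fails. Take C = {1}, D = ∅; then 1 ∈ (D ∪ C) ∩ (C ∖ D) but 1 ∉ D.

(⊇) This inclusion fails. Take C = ∅, D = {1}; then 1 ∈ D but 1 ∉ (D ∪ C) ∩ (C ∖ D).

Neither inclusion holds.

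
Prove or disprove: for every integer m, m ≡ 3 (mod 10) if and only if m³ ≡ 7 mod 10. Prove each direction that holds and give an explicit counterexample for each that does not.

[⇒] Suppose m ≡ 3 (mod 10). Write m = 10j + 3. Then (10j + 3)³ = 1000j³ + 900j² + 270j + 27 = 10(100j³ + 90j² + 27j + 2) + 7, so m³ ≡ 7 (mod 10).

[⇐] For the converse, argue contrapositively. If m ≢ 3 (mod 10), then m is congruent to one of 0, 1, 2, 4, 5, 6, 7, 8, 9 modulo 10, and these give m³ ≡ 0, 1, 8, 4, 5, 6, 3, 2, 9 respectively — never 7.

Equivalent; both directions hold.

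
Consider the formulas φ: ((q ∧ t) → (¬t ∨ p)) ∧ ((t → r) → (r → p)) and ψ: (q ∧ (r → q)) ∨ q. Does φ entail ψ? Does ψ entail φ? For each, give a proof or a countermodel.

(⇒) fails and (⇐) fails.

(⟹) This fails. Under q = F, t = F, p = F, r = F, the left side is true but the right side is false.

(⟸) This fails. Under q = T, t = T, p = F, r = F, the left side is false but the right side is true.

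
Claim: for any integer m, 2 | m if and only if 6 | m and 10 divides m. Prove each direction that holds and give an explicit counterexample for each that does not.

Only the reverse direction holds.

(⟸) Suppose 6 ∣ m and 10 ∣ m. Any common multiple of 6 and 10 is a multiple of their lcm; here lcm(6, 10) = 6·10/gcd(6, 10) = 60/2 = 30, so 30 ∣ m. Since 2 ∣ 30, it follows that 2 ∣ m.

(⟹) This fails: take m = 2. Certainly 2 ∣ 2, but 6 ∤ 2.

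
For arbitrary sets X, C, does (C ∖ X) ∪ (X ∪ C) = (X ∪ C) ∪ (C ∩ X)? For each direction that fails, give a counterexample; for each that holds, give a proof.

Both inclusions hold.

(⟹) Let x ∈ (C ∖ X) ∪ (X ∪ C). Then either x ∈ X and x ∉ C; or x ∈ C and x ∉ X; or x ∈ X ∩ C. In each case x ∈ (X ∪ C) ∪ (C ∩ X), so (C ∖ X) ∪ (X ∪ C) ⊆ (X ∪ C) ∪ (C ∩ X).

(⟸) Let x ∈ (X ∪ C) ∪ (C ∩ X). Then either x ∈ X and x ∉ C; or x ∈ C and x ∉ X; or x ∈ X ∩ C. In each case x ∈ (C ∖ X) ∪ (X ∪ C), so (X ∪ C) ∪ (C ∩ X) ⊆ (C ∖ X) ∪ (X ∪ C).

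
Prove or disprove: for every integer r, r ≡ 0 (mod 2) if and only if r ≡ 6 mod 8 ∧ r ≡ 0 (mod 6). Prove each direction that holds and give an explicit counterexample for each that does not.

Not equivalent: only (⇐) holds.

(→) This fails: r = 0 gives 0 ≡ 0 (mod 2) but 0 ≡ 0 (mod 8), so the conjunction on the right does not hold.

(←) Conversely, if r ≡ 6 (mod 8) and r ≡ 0 (mod 6), then by the Chinese remainder theorem r ≡ 6 (mod 24). Since 6 ≡ 0 (mod 2) and 2 ∣ 24, we get r ≡ 0 (mod 2).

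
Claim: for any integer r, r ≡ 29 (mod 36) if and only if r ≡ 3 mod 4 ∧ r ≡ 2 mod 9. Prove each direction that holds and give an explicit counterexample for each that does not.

(→) This fails: r = 29 gives 29 ≡ 29 (mod 36) but 29 ≡ 1 (mod 4), so the conjunction on the right does not hold.

(←) This fails: r = 11 satisfies both congruences on the right (11 ≡ 3 mod 4 and 11 ≡ 2 mod 9) yet 11 ≡ 11 (mod 36), not 29.

Neither direction holds.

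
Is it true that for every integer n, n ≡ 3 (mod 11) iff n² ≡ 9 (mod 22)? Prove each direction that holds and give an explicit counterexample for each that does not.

Neither direction holds.

Forward direction. This fails: take n = 14. Then 14 ≡ 3 (mod 11), but 14² = 196 ≡ 20 (mod 22), not 9.

Converse. This fails: take n = 19. Then 19² = 361 ≡ 9 (mod 22), yet 19 ≡ 8 (mod 11), not 3.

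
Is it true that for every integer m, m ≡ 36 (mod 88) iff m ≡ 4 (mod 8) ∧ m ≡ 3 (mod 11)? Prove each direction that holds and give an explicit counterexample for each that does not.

Both directions hold.

[⇒] Suppose m ≡ 36 (mod 88); write m = 88j + 36. Since 8 ∣ 88, reducing mod 8 gives m ≡ 36 ≡ 4 (mod 8); since 11 ∣ 88, reducing mod 11 gives m ≡ 36 ≡ 3 (mod 11).

[⇐] Conversely, if m ≡ 4 (mod 8) and m ≡ 3 (mod 11), then by the Chinese remainder theorem m ≡ 36 (mod 88). This is exactly m ≡ 36 (mod 88).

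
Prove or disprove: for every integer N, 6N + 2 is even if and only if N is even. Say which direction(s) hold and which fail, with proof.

Only the converse holds.

(→) This fails: take N = 1. Then 6N + 2 = 8, which is even, yet N = 1 is odd, not even.

(←) Suppose N is even. Since 6 is even, 6N is even for every N, so 6N + 2 has the same parity as 2, which is even. Hence 6N + 2 is even.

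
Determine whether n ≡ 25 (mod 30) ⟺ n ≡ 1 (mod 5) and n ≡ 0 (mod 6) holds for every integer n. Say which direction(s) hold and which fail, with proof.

(⟹) This fails: n = 25 gives 25 ≡ 25 (mod 30) but 25 ≡ 0 (mod 5), so the conjunction on the right does not hold.

(⟸) This fails: n = 6 satisfies both congruences on the right (6 ≡ 1 mod 5 and 6 ≡ 0 mod 6) yet 6 ≡ 6 (mod 30), not 25.

Neither implication holds.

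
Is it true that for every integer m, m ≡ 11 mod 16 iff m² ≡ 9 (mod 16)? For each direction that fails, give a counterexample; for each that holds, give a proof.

(⇒) Suppose m ≡ 11 mod 16. Write m = 16j + 11. Then (16j + 11)² = 256j² + 352j + 121 = 16(16j² + 22j + 7) + 9, so m² ≡ 9 (mod 16).

(⇐) This fails: take m = 3. Then 3² = 9 ≡ 9 (mod 16), yet 3 ≡ 3 (mod 16), not 11.

The forward direction holds; the converse fails.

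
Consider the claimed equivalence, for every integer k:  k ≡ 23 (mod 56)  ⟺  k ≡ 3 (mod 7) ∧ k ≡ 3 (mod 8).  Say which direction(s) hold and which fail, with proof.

(⟹) This fails: k = 23 gives 23 ≡ 23 (mod 56) but 23 ≡ 2 (mod 7), so the conjunction on the right does not hold.

(⟸) This fails: k = 3 satisfies both congruences on the right (3 ≡ 3 mod 7 and 3 ≡ 3 mod 8) yet 3 ≡ 3 (mod 56), not 23.

Neither implication holds.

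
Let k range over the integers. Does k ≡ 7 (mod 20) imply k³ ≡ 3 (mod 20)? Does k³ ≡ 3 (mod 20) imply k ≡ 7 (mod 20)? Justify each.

Both directions hold; the statement is true.

(⟹) Suppose k ≡ 7 (mod 20). Write k = 20j + 7. Then (20j + 7)³ = 8000j³ + 8400j² + 2940j + 343 = 20(400j³ + 420j² + 147j + 17) + 3, so k³ ≡ 3 (mod 20).

(⟸) Conversely, suppose k³ ≡ 3 (mod 20). The only residue r in {0, …, 19} with r³ ≡ 3 (mod 20) is r = 7, so k ≡ 7 (mod 20).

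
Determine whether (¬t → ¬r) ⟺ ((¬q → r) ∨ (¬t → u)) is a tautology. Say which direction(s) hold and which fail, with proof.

Neither direction holds.

(⟹) This fails. Under q = F, t = F, u = F, r = F, the left side is true but the right side is false.

(⟸) This fails. Under q = F, t = F, u = F, r = T, the left side is false but the right side is true.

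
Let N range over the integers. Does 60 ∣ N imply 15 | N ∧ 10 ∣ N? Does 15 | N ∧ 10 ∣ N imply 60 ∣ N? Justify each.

(⟹) If 60 ∣ N, write N = 60q. Since 60 = 4·15, N = 15·(4q), so 15 ∣ N; and since 60 = 6·10, N = 10·(6q), so 10 ∣ N.

(⟸) This fails: take N = 30. Both 15 ∣ 30 and 10 ∣ 30, yet 30 is not a multiple of 60 (since 30 = 0·60 + 30), so 60 ∤ 30.

(⇒) holds; (⇐) fails.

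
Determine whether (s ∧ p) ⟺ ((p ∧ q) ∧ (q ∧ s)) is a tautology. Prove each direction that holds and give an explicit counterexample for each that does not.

(⇒) fails; (⇐) holds.

(⟸) Assume the antecedent. If q is true, the antecedent forces (q = T, p = T, s = T), and s ∧ p holds there. If q is false, the antecedent cannot hold. Either way s ∧ p holds.

(⟹) This fails. Under q = F, p = T, s = T, the left side is true but the right side is false.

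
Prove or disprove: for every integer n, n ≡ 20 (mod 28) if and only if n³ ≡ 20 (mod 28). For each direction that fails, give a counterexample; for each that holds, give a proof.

(⟸) This fails: take n = 6. Then 6³ = 216 ≡ 20 (mod 28), yet 6 ≡ 6 (mod 28), not 20.

(⟹) Suppose n ≡ 20 (mod 28). Write n = 28j + 20. Then (28j + 20)³ = 21952j³ + 47040j² + 33600j + 8000 = 28(784j³ + 1680j² + 1200j + 285) + 20, so n³ ≡ 20 (mod 28).

(⇒) holds; (⇐) fails.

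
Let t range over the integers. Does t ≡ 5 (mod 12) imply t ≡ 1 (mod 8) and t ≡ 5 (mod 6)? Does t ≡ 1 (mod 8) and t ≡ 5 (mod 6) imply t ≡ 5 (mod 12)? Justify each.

(→) This fails: t = 5 gives 5 ≡ 5 (mod 12) but 5 ≡ 5 (mod 8), so the conjunction on the right does not hold.

(←) Conversely, if t ≡ 1 (mod 8) and t ≡ 5 (mod 6), then by the Chinese remainder theorem t ≡ 17 (mod 24). Since 17 ≡ 5 (mod 12) and 12 ∣ 24, we get t ≡ 5 (mod 12).

The forward direction fails; the converse holds.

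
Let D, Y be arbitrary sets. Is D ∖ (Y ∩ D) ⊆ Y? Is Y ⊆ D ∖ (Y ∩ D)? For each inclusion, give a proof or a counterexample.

(⊆) fails and (⊇) fails.

(⊆) This inclusion fails. Take D = {1}, Y = ∅; then 1 ∈ D ∖ (Y ∩ D) but 1 ∉ Y.

(⊇) This inclusion fails. Take D = ∅, Y = {1}; then 1 ∈ Y but 1 ∉ D ∖ (Y ∩ D).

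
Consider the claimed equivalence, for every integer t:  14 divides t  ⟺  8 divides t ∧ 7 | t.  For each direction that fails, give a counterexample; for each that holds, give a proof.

Only the reverse direction holds.

[⇒] This fails: take t = 14. Certainly 14 ∣ 14, but 8 ∤ 14.

[⇐] Suppose 8 ∣ t and 7 ∣ t. Any common multiple of 8 and 7 is a multiple of their lcm; here gcd(8, 7) = 1, so lcm(8, 7) = 8·7 = 56, so 56 ∣ t. Since 14 ∣ 56, it follows that 14 ∣ t.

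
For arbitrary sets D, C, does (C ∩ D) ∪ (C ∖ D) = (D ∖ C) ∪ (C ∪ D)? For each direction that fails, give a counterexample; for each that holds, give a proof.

Forward inclusion. Let x ∈ (C ∩ D) ∪ (C ∖ D). Then either x ∈ C and x ∉ D; or x ∈ D ∩ C. In each case x ∈ (D ∖ C) ∪ (C ∪ D), so (C ∩ D) ∪ (C ∖ D) ⊆ (D ∖ C) ∪ (C ∪ D).

Reverse inclusion. This inclusion fails. Take D = {1}, C = ∅; then 1 ∈ (D ∖ C) ∪ (C ∪ D) but 1 ∉ (C ∩ D) ∪ (C ∖ D).

(⊆) holds; (⊇) fails.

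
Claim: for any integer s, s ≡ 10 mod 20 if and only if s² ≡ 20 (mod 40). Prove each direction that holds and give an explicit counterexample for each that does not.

Both implications hold.

(⇒) Suppose s ≡ 10 (mod 20). Working modulo 40, s ∈ {10, 30}; for each such r, r² ≡ 20 (mod 40).

(⇐) Conversely, the residues r modulo 40 with r² ≡ 20 (mod 40) are exactly {10, 30}, and each is ≡ 10 (mod 20).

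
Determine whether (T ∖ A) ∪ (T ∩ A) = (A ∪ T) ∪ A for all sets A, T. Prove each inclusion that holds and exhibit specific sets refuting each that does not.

(⟹) Let x ∈ (T ∖ A) ∪ (T ∩ A). Then either x ∈ T and x ∉ A; or x ∈ A ∩ T. In each case x ∈ (A ∪ T) ∪ A, so (T ∖ A) ∪ (T ∩ A) ⊆ (A ∪ T) ∪ A.

(⟸) This inclusion fails. Take A = {1}, T = ∅; then 1 ∈ (A ∪ T) ∪ A but 1 ∉ (T ∖ A) ∪ (T ∩ A).

(⊆) holds; (⊇) fails.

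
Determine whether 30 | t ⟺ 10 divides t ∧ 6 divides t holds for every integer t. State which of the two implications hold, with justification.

(⟸) Suppose 10 ∣ t and 6 ∣ t. Any common multiple of 10 and 6 is a multiple of their lcm; here lcm(10, 6) = 10·6/gcd(10, 6) = 60/2 = 30, so 30 ∣ t.

(⟹) If 30 ∣ t, write t = 30q. Since 30 = 3·10, t = 10·(3q), so 10 ∣ t; and since 30 = 5·6, t = 6·(5q), so 6 ∣ t.

Both implications hold.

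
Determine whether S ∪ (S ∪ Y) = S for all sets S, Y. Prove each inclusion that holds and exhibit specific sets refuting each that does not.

(⊆) fails; (⊇) holds.

(⟹) This inclusion fails. Take S = ∅, Y = {1}; then 1 ∈ S ∪ (S ∪ Y) but 1 ∉ S.

(⟸) Let x ∈ S. Then either x ∈ S and x ∉ Y; or x ∈ S ∩ Y. In each case x ∈ S ∪ (S ∪ Y), so S ⊆ S ∪ (S ∪ Y).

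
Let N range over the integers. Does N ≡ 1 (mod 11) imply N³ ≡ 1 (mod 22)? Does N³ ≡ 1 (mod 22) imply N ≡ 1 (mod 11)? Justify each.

(⇒) fails; (⇐) holds.

(⇒) This fails: take N = 12. Then 12 ≡ 1 (mod 11), but 12³ = 1728 ≡ 12 (mod 22), not 1.

(⇐) Conversely, the residues r modulo 22 with r³ ≡ 1 (mod 22) are exactly {1}, and each is ≡ 1 (mod 11).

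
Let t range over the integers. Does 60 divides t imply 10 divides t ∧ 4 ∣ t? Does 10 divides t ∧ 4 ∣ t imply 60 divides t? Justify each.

(→) If 60 ∣ t, write t = 60q. Since 60 = 6·10, t = 10·(6q), so 10 ∣ t; and since 60 = 15·4, t = 4·(15q), so 4 ∣ t.

(←) This fails: take t = 20. Both 10 ∣ 20 and 4 ∣ 20, yet 20 is not a multiple of 60 (since 20 = 0·60 + 20), so 60 ∤ 20.

(⇒) holds; (⇐) fails.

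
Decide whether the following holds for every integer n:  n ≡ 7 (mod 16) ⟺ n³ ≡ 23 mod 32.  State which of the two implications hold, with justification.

Forward direction. This fails: take n = 23. Then 23 ≡ 7 (mod 16), but 23³ = 12167 ≡ 7 (mod 32), not 23.

Converse. The residues r modulo 32 with r³ ≡ 23 (mod 32) are exactly {7}, and each is ≡ 7 (mod 16).

Only the converse holds.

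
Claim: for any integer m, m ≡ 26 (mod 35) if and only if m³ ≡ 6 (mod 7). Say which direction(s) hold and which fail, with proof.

The forward direction holds; the converse fails.

Forward direction. Suppose m ≡ 26 (mod 35). Then m³ ≡ 26³ = 17576 (mod 35), and since 7 ∣ 35, also m³ ≡ 6 (mod 7).

Converse. This fails: take m = 3. Then 3³ = 27 ≡ 6 (mod 7), yet 3 ≡ 3 (mod 35), not 26.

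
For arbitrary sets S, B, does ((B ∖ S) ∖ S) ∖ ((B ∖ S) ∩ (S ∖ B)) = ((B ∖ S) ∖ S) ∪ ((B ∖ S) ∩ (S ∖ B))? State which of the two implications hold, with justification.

The two sets are equal.

Forward inclusion. Let x ∈ ((B ∖ S) ∖ S) ∖ ((B ∖ S) ∩ (S ∖ B)). Then x ∈ B and x ∉ S, from which x ∈ ((B ∖ S) ∖ S) ∪ ((B ∖ S) ∩ (S ∖ B)).

Reverse inclusion. Let x ∈ ((B ∖ S) ∖ S) ∪ ((B ∖ S) ∩ (S ∖ B)). Then x ∈ B and x ∉ S, from which x ∈ ((B ∖ S) ∖ S) ∖ ((B ∖ S) ∩ (S ∖ B)).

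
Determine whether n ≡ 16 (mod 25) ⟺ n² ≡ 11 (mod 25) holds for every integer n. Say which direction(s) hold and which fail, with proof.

[⇒] This fails: take n = 16. Then 16 ≡ 16 (mod 25), but 16² = 256 ≡ 6 (mod 25), not 11.

[⇐] This fails: take n = 6. Then 6² = 36 ≡ 11 (mod 25), yet 6 ≡ 6 (mod 25), not 16.

Neither direction holds.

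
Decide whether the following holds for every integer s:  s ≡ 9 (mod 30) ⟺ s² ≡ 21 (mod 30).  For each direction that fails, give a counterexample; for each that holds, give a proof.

The forward direction holds; the converse fails.

[⇒] Suppose s ≡ 9 (mod 30). Write s = 30j + 9. Then (30j + 9)² = 900j² + 540j + 81 = 30(30j² + 18j + 2) + 21, so s² ≡ 21 (mod 30).

[⇐] This fails: take s = 21. Then 21² = 441 ≡ 21 (mod 30), yet 21 ≡ 21 (mod 30), not 9.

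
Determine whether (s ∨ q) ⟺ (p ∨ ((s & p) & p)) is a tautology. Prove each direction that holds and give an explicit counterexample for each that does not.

Neither implication holds.

(⇒) This fails. Under p = F, s = T, q = F, the left side is true but the right side is false.

(⇐) This fails. Under p = T, s = F, q = F, the left side is false but the right side is true.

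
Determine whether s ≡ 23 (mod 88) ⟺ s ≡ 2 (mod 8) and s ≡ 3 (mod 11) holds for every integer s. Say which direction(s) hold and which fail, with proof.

Neither implication holds.

[⇒] This fails: s = 23 gives 23 ≡ 23 (mod 88) but 23 ≡ 7 (mod 8), so the conjunction on the right does not hold.

[⇐] This fails: s = 58 satisfies both congruences on the right (58 ≡ 2 mod 8 and 58 ≡ 3 mod 11) yet 58 ≡ 58 (mod 88), not 23.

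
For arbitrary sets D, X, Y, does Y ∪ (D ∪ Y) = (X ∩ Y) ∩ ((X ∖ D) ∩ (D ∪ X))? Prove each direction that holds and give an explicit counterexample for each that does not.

(⟸) Let x ∈ (X ∩ Y) ∩ ((X ∖ D) ∩ (D ∪ X)). Then x ∈ X ∩ Y and x ∉ D, from which x ∈ Y ∪ (D ∪ Y).

(⟹) This inclusion fails. Take D = {1}, X = ∅, Y = ∅; then 1 ∈ Y ∪ (D ∪ Y) but 1 ∉ (X ∩ Y) ∩ ((X ∖ D) ∩ (D ∪ X)).

The sets are not equal: only the reverse inclusion holds.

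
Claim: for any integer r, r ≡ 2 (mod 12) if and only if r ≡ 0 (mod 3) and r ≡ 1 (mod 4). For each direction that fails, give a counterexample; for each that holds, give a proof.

(→) This fails: r = 2 gives 2 ≡ 2 (mod 12) but 2 ≡ 2 (mod 3), so the conjunction on the right does not hold.

(←) This fails: r = 9 satisfies both congruences on the right (9 ≡ 0 mod 3 and 9 ≡ 1 mod 4) yet 9 ≡ 9 (mod 12), not 2.

(⇒) fails and (⇐) fails.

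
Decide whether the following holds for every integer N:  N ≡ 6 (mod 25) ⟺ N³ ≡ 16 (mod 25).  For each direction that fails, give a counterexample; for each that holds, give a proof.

(⟹) Suppose N ≡ 6 (mod 25). Write N = 25j + 6. Then (25j + 6)³ = 15625j³ + 11250j² + 2700j + 216 = 25(625j³ + 450j² + 108j + 8) + 16, so N³ ≡ 16 (mod 25).

(⟸) Conversely, suppose N³ ≡ 16 (mod 25). The only residue r in {0, …, 24} with r³ ≡ 16 (mod 25) is r = 6, so N ≡ 6 (mod 25).

Both implications hold.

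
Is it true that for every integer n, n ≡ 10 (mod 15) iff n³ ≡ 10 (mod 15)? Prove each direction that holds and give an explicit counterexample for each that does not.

The biconditional holds.

Forward direction. Suppose n ≡ 10 (mod 15). Write n = 15j + 10. Then (15j + 10)³ = 3375j³ + 6750j² + 4500j + 1000 = 15(225j³ + 450j² + 300j + 66) + 10, so n³ ≡ 10 (mod 15).

Converse. Suppose n³ ≡ 10 (mod 15). The only residue r in {0, …, 14} with r³ ≡ 10 (mod 15) is r = 10, so n ≡ 10 (mod 15).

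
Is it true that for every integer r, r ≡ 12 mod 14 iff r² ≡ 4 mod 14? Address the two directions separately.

(⇒) Suppose r ≡ 12 mod 14. Write r = 14j + 12. Then (14j + 12)² = 196j² + 336j + 144 = 14(14j² + 24j + 10) + 4, so r² ≡ 4 (mod 14).

(⇐) This fails: take r = 2. Then 2² = 4 ≡ 4 (mod 14), yet 2 ≡ 2 (mod 14), not 12.

Not equivalent: only (⇒) holds.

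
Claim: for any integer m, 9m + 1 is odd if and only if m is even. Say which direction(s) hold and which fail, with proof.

(⇒) Suppose 9m + 1 is odd. Since 9 is odd, 9m and m have the same parity, so 9m + 1 ≡ m + 1 (mod 2). As 1 is odd, 9m + 1 is odd exactly when m is even. Thus m is even.

(⇐) Conversely, suppose m is even; write m = 2j. Then 9m + 1 = 9·(2j) + 1 = 2·9j + 1, which is odd.

Both implications hold.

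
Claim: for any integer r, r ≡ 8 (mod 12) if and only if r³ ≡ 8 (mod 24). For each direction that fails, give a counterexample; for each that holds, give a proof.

[⇒] Suppose r ≡ 8 (mod 12). Working modulo 24, r ∈ {8, 20}; for each such r, r³ ≡ 8 (mod 24).

[⇐] This fails: take r = 2. Then 2³ = 8 ≡ 8 (mod 24), yet 2 ≡ 2 (mod 12), not 8.

The forward direction holds; the converse fails.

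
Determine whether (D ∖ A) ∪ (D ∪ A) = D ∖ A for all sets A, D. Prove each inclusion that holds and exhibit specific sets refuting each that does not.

Reverse inclusion. Let x ∈ D ∖ A. Then x ∈ D and x ∉ A, from which x ∈ (D ∖ A) ∪ (D ∪ A).

Forward inclusion. This inclusion fails. Take A = {1}, D = ∅; then 1 ∈ (D ∖ A) ∪ (D ∪ A) but 1 ∉ D ∖ A.

(⊆) fails; (⊇) holds.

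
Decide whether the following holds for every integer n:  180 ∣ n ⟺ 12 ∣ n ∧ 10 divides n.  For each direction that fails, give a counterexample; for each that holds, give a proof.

Only the forward direction holds.

(⟹) If 180 ∣ n, write n = 180q. Since 180 = 15·12, n = 12·(15q), so 12 ∣ n; and since 180 = 18·10, n = 10·(18q), so 10 ∣ n.

(⟸) This fails: take n = 60. Both 12 ∣ 60 and 10 ∣ 60, yet 60 is not a multiple of 180 (since 60 = 0·180 + 60), so 180 ∤ 60.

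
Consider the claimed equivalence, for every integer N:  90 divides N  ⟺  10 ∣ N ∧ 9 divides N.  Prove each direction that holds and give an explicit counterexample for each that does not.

Both directions hold; the statement is true.

[⇒] If 90 ∣ N, write N = 90q. Since 90 = 9·10, N = 10·(9q), so 10 ∣ N; and since 90 = 10·9, N = 9·(10q), so 9 ∣ N.

[⇐] Suppose 10 ∣ N and 9 ∣ N. Any common multiple of 10 and 9 is a multiple of their lcm; here gcd(10, 9) = 1, so lcm(10, 9) = 10·9 = 90, so 90 ∣ N.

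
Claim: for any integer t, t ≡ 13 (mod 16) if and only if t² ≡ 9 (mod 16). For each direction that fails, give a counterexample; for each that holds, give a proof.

Not equivalent: only (⇒) holds.

(⇐) This fails: take t = 3. Then 3² = 9 ≡ 9 (mod 16), yet 3 ≡ 3 (mod 16), not 13.

(⇒) Suppose t ≡ 13 (mod 16). Write t = 16j + 13. Then (16j + 13)² = 256j² + 416j + 169 = 16(16j² + 26j + 10) + 9, so t² ≡ 9 (mod 16).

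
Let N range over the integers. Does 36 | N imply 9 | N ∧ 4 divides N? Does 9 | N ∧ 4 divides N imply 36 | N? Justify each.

Equivalent; both directions hold.

(⇒) If 36 ∣ N, write N = 36q. Since 36 = 4·9, N = 9·(4q), so 9 ∣ N; and since 36 = 9·4, N = 4·(9q), so 4 ∣ N.

(⇐) Suppose 9 ∣ N and 4 ∣ N. Any common multiple of 9 and 4 is a multiple of their lcm; here gcd(9, 4) = 1, so lcm(9, 4) = 9·4 = 36, so 36 ∣ N.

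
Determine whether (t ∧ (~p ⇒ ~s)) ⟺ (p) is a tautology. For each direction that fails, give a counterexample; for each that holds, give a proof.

(⟹) This fails. Under t = T, s = F, p = F, the left side is true but the right side is false.

(⟸) This fails. Under t = F, s = F, p = T, the left side is false but the right side is true.

Neither implication holds.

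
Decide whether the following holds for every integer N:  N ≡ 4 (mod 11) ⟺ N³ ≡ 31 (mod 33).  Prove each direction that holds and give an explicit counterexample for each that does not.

Converse. The residues r modulo 33 with r³ ≡ 31 (mod 33) are exactly {4}, and each is ≡ 4 (mod 11).

Forward direction. This fails: take N = 15. Then 15 ≡ 4 (mod 11), but 15³ = 3375 ≡ 9 (mod 33), not 31.

The forward direction fails; the converse holds.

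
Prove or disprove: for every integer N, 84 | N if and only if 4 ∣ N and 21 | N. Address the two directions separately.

[⇒] If 84 ∣ N, write N = 84q. Since 84 = 21·4, N = 4·(21q), so 4 ∣ N; and since 84 = 4·21, N = 21·(4q), so 21 ∣ N.

[⇐] Suppose 4 ∣ N and 21 ∣ N. Any common multiple of 4 and 21 is a multiple of their lcm; here gcd(4, 21) = 1, so lcm(4, 21) = 4·21 = 84, so 84 ∣ N.

Both directions hold; the statement is true.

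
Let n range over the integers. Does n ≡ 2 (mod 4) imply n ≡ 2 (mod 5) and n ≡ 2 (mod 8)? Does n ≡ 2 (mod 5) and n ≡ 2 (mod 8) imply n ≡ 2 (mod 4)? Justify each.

(⟹) This fails: n = 34 gives 34 ≡ 2 (mod 4) but 34 ≡ 4 (mod 5), so the conjunction on the right does not hold.

(⟸) Conversely, if n ≡ 2 (mod 5) and n ≡ 2 (mod 8), then by the Chinese remainder theorem n ≡ 2 (mod 40). Since 2 ≡ 2 (mod 4) and 4 ∣ 40, we get n ≡ 2 (mod 4).

(⇒) fails; (⇐) holds.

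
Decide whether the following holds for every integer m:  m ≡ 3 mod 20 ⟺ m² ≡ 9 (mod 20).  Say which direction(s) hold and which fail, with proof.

Forward direction. Suppose m ≡ 3 mod 20. Write m = 20j + 3. Then (20j + 3)² = 400j² + 120j + 9 = 20(20j² + 6j) + 9, so m² ≡ 9 (mod 20).

Converse. This fails: take m = 7. Then 7² = 49 ≡ 9 (mod 20), yet 7 ≡ 7 (mod 20), not 3.

The forward direction holds; the converse fails.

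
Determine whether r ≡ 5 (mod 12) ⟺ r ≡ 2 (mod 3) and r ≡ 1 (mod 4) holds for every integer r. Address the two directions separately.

[⇒] Suppose r ≡ 5 (mod 12); write r = 12j + 5. Since 3 ∣ 12, reducing mod 3 gives r ≡ 5 ≡ 2 (mod 3); since 4 ∣ 12, reducing mod 4 gives r ≡ 5 ≡ 1 (mod 4).

[⇐] Conversely, if r ≡ 2 (mod 3) and r ≡ 1 (mod 4), then by the Chinese remainder theorem r ≡ 5 (mod 12). This is exactly r ≡ 5 (mod 12).

Both directions hold; the statement is true.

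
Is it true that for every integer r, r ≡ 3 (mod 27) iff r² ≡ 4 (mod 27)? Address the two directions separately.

(⟹) This fails: take r = 3. Then 3 ≡ 3 (mod 27), but 3² = 9 ≡ 9 (mod 27), not 4.

(⟸) This fails: take r = 2. Then 2² = 4 ≡ 4 (mod 27), yet 2 ≡ 2 (mod 27), not 3.

(⇒) fails and (⇐) fails.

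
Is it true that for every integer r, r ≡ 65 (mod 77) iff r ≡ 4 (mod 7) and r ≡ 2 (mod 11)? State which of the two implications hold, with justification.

Both directions fail.

(⇒) This fails: r = 65 gives 65 ≡ 65 (mod 77) but 65 ≡ 2 (mod 7), so the conjunction on the right does not hold.

(⇐) This fails: r = 46 satisfies both congruences on the right (46 ≡ 4 mod 7 and 46 ≡ 2 mod 11) yet 46 ≡ 46 (mod 77), not 65.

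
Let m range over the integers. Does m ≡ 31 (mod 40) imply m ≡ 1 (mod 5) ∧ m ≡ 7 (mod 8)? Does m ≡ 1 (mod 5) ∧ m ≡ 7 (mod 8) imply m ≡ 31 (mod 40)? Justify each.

(⟹) Suppose m ≡ 31 (mod 40); write m = 40j + 31. Since 5 ∣ 40, reducing mod 5 gives m ≡ 31 ≡ 1 (mod 5); since 8 ∣ 40, reducing mod 8 gives m ≡ 31 ≡ 7 (mod 8).

(⟸) Conversely, if m ≡ 1 (mod 5) and m ≡ 7 (mod 8), then by the Chinese remainder theorem m ≡ 31 (mod 40). This is exactly m ≡ 31 (mod 40).

Both directions hold; the statement is true.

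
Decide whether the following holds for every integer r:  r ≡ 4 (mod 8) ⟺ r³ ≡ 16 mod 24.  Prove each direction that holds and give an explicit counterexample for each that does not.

(⇒) fails and (⇐) fails.

(→) This fails: take r = 12. Then 12 ≡ 4 (mod 8), but 12³ = 1728 ≡ 0 (mod 24), not 16.

(←) This fails: take r = 10. Then 10³ = 1000 ≡ 16 (mod 24), yet 10 ≡ 2 (mod 8), not 4.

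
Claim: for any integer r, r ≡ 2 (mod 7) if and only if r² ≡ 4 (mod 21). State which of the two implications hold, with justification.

[⇒] This fails: take r = 9. Then 9 ≡ 2 (mod 7), but 9² = 81 ≡ 18 (mod 21), not 4.

[⇐] This fails: take r = 5. Then 5² = 25 ≡ 4 (mod 21), yet 5 ≡ 5 (mod 7), not 2.

(⇒) fails and (⇐) fails.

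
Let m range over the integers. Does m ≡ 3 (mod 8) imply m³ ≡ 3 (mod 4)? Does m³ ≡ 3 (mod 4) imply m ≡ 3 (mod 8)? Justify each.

Only the forward implication holds.

(→) Suppose m ≡ 3 (mod 8). Then m³ ≡ 3³ = 27 (mod 8), and since 4 ∣ 8, also m³ ≡ 3 (mod 4).

(←) This fails: take m = 7. Then 7³ = 343 ≡ 3 (mod 4), yet 7 ≡ 7 (mod 8), not 3.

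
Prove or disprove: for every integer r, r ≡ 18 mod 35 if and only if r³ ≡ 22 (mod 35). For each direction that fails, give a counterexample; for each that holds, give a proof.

Not equivalent: only (⇒) holds.

[⇐] This fails: take r = 8. Then 8³ = 512 ≡ 22 (mod 35), yet 8 ≡ 8 (mod 35), not 18.

[⇒] Suppose r ≡ 18 mod 35. Write r = 35j + 18. Then (35j + 18)³ = 42875j³ + 66150j² + 34020j + 5832 = 35(1225j³ + 1890j² + 972j + 166) + 22, so r³ ≡ 22 (mod 35).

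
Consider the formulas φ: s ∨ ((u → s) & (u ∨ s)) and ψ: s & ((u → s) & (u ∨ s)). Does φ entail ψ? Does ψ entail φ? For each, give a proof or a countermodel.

Both implications hold.

(⇒) Assume the antecedent. If s is true, s & ((u → s) & (u ∨ s)) reduces to true regardless of the other variables. If s is false, the antecedent cannot hold. Either way s & ((u → s) & (u ∨ s)) holds.

(⇐) Assume the antecedent. If s is true, s ∨ ((u → s) & (u ∨ s)) reduces to true regardless of the other variables. If s is false, the antecedent cannot hold. Either way s ∨ ((u → s) & (u ∨ s)) holds.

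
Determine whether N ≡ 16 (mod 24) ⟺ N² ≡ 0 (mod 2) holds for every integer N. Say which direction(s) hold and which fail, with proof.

(→) Suppose N ≡ 16 (mod 24). Then N² ≡ 16² = 256 (mod 24), and since 2 ∣ 24, also N² ≡ 0 (mod 2).

(←) This fails: take N = 0. Then 0² = 0 ≡ 0 (mod 2), yet 0 ≡ 0 (mod 24), not 16.

The forward direction holds; the converse fails.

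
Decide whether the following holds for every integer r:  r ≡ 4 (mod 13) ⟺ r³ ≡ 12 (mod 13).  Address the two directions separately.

Not equivalent: only (⇒) holds.

(→) Suppose r ≡ 4 (mod 13). Write r = 13j + 4. Then (13j + 4)³ = 2197j³ + 2028j² + 624j + 64 = 13(169j³ + 156j² + 48j + 4) + 12, so r³ ≡ 12 (mod 13).

(←) This fails: take r = 10. Then 10³ = 1000 ≡ 12 (mod 13), yet 10 ≡ 10 (mod 13), not 4.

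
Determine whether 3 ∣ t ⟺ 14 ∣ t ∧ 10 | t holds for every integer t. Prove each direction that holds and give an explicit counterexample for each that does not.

(⟹) This fails: take t = 3. Certainly 3 ∣ 3, but 14 ∤ 3.

(⟸) This fails: take t = 70. Both 14 ∣ 70 and 10 ∣ 70, yet 70 is not a multiple of 3 (since 70 = 23·3 + 1), so 3 ∤ 70.

Neither implication holds.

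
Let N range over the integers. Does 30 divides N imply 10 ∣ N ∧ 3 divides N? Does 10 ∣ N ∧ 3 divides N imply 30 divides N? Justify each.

The biconditional holds.

(⟹) If 30 ∣ N, write N = 30q. Since 30 = 3·10, N = 10·(3q), so 10 ∣ N; and since 30 = 10·3, N = 3·(10q), so 3 ∣ N.

(⟸) Suppose 10 ∣ N and 3 ∣ N. Any common multiple of 10 and 3 is a multiple of their lcm; here gcd(10, 3) = 1, so lcm(10, 3) = 10·3 = 30, so 30 ∣ N.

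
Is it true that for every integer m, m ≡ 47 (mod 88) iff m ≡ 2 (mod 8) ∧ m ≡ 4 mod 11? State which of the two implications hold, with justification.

Forward direction. This fails: m = 47 gives 47 ≡ 47 (mod 88) but 47 ≡ 7 (mod 8), so the conjunction on the right does not hold.

Converse. This fails: m = 26 satisfies both congruences on the right (26 ≡ 2 mod 8 and 26 ≡ 4 mod 11) yet 26 ≡ 26 (mod 88), not 47.

(⇒) fails and (⇐) fails.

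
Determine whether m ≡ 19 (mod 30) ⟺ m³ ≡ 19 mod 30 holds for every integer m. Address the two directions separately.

(⟹) Suppose m ≡ 19 (mod 30). Write m = 30j + 19. Then (30j + 19)³ = 27000j³ + 51300j² + 32490j + 6859 = 30(900j³ + 1710j² + 1083j + 228) + 19, so m³ ≡ 19 (mod 30).

(⟸) Conversely, suppose m³ ≡ 19 (mod 30). The only residue r in {0, …, 29} with r³ ≡ 19 (mod 30) is r = 19, so m ≡ 19 (mod 30).

Equivalent; both directions hold.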